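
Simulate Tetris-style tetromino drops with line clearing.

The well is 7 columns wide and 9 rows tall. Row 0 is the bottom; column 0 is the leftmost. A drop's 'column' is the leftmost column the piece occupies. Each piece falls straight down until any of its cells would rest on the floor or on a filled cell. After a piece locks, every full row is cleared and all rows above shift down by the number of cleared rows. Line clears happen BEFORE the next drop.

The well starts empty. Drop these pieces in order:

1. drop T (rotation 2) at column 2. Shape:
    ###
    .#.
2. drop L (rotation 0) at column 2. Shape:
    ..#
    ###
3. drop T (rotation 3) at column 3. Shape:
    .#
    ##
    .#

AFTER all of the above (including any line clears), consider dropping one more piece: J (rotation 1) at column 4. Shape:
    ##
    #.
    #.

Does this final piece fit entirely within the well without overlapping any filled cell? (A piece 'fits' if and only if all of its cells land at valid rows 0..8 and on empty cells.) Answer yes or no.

Drop 1: T rot2 at col 2 lands with bottom-row=0; cleared 0 line(s) (total 0); column heights now [0 0 2 2 2 0 0], max=2
Drop 2: L rot0 at col 2 lands with bottom-row=2; cleared 0 line(s) (total 0); column heights now [0 0 3 3 4 0 0], max=4
Drop 3: T rot3 at col 3 lands with bottom-row=4; cleared 0 line(s) (total 0); column heights now [0 0 3 6 7 0 0], max=7
Test piece J rot1 at col 4 (width 2): heights before test = [0 0 3 6 7 0 0]; fits = False

Answer: no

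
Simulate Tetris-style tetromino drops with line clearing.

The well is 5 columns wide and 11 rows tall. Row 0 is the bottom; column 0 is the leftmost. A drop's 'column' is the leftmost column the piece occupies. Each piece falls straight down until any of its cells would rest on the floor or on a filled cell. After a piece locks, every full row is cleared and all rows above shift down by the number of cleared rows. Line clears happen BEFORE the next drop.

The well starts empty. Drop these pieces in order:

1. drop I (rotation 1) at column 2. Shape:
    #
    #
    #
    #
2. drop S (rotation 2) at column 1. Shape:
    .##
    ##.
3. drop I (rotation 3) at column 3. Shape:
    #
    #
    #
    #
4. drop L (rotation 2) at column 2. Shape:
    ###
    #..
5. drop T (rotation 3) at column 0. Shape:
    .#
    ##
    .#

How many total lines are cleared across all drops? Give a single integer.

Drop 1: I rot1 at col 2 lands with bottom-row=0; cleared 0 line(s) (total 0); column heights now [0 0 4 0 0], max=4
Drop 2: S rot2 at col 1 lands with bottom-row=4; cleared 0 line(s) (total 0); column heights now [0 5 6 6 0], max=6
Drop 3: I rot3 at col 3 lands with bottom-row=6; cleared 0 line(s) (total 0); column heights now [0 5 6 10 0], max=10
Drop 4: L rot2 at col 2 lands with bottom-row=9; cleared 0 line(s) (total 0); column heights now [0 5 11 11 11], max=11
Drop 5: T rot3 at col 0 lands with bottom-row=5; cleared 0 line(s) (total 0); column heights now [7 8 11 11 11], max=11

Answer: 0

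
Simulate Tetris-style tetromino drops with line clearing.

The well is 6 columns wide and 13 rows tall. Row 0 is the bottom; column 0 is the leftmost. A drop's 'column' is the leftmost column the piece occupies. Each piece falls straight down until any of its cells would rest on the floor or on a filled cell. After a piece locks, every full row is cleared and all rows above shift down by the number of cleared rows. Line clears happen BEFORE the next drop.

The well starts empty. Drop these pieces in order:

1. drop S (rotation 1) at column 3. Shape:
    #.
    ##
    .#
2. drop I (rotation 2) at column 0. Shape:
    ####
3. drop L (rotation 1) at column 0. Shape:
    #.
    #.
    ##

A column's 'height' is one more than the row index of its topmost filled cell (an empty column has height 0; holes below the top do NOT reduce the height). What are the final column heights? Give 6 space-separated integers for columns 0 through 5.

Answer: 7 5 4 4 2 0

Derivation:
Drop 1: S rot1 at col 3 lands with bottom-row=0; cleared 0 line(s) (total 0); column heights now [0 0 0 3 2 0], max=3
Drop 2: I rot2 at col 0 lands with bottom-row=3; cleared 0 line(s) (total 0); column heights now [4 4 4 4 2 0], max=4
Drop 3: L rot1 at col 0 lands with bottom-row=4; cleared 0 line(s) (total 0); column heights now [7 5 4 4 2 0], max=7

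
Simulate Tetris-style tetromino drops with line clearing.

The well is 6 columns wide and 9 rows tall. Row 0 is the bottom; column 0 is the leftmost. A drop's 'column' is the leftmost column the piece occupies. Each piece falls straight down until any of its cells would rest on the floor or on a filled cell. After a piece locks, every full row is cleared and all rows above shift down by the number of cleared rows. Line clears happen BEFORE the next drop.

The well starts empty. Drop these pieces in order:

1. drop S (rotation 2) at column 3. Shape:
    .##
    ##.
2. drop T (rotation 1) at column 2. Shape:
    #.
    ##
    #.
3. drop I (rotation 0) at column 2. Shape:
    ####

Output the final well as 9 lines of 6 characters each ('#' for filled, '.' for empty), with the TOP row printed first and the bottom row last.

Answer: ......
......
......
......
......
..####
..#...
..####
..###.

Derivation:
Drop 1: S rot2 at col 3 lands with bottom-row=0; cleared 0 line(s) (total 0); column heights now [0 0 0 1 2 2], max=2
Drop 2: T rot1 at col 2 lands with bottom-row=0; cleared 0 line(s) (total 0); column heights now [0 0 3 2 2 2], max=3
Drop 3: I rot0 at col 2 lands with bottom-row=3; cleared 0 line(s) (total 0); column heights now [0 0 4 4 4 4], max=4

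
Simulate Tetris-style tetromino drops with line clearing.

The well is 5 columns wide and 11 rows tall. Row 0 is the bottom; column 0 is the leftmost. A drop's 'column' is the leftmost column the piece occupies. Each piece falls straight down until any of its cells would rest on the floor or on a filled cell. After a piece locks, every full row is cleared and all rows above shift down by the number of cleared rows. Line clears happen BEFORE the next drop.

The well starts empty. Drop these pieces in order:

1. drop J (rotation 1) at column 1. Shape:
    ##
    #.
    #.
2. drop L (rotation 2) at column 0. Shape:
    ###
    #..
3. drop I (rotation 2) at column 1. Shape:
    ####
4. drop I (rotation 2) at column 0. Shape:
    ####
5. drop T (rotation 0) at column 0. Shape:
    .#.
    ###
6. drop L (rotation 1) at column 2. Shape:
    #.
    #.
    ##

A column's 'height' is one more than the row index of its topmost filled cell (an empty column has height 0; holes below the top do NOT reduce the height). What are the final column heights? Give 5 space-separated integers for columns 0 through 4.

Drop 1: J rot1 at col 1 lands with bottom-row=0; cleared 0 line(s) (total 0); column heights now [0 3 3 0 0], max=3
Drop 2: L rot2 at col 0 lands with bottom-row=2; cleared 0 line(s) (total 0); column heights now [4 4 4 0 0], max=4
Drop 3: I rot2 at col 1 lands with bottom-row=4; cleared 0 line(s) (total 0); column heights now [4 5 5 5 5], max=5
Drop 4: I rot2 at col 0 lands with bottom-row=5; cleared 0 line(s) (total 0); column heights now [6 6 6 6 5], max=6
Drop 5: T rot0 at col 0 lands with bottom-row=6; cleared 0 line(s) (total 0); column heights now [7 8 7 6 5], max=8
Drop 6: L rot1 at col 2 lands with bottom-row=7; cleared 0 line(s) (total 0); column heights now [7 8 10 8 5], max=10

Answer: 7 8 10 8 5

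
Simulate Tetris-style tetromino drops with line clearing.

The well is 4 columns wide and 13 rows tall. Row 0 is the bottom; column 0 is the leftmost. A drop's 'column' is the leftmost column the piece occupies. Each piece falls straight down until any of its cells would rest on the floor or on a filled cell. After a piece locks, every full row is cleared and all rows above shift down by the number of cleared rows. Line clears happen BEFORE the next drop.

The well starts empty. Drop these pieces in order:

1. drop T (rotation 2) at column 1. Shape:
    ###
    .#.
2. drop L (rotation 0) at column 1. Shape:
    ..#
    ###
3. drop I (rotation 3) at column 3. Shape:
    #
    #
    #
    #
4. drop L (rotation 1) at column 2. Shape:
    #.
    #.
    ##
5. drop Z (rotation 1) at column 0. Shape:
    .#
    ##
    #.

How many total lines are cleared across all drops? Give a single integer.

Drop 1: T rot2 at col 1 lands with bottom-row=0; cleared 0 line(s) (total 0); column heights now [0 2 2 2], max=2
Drop 2: L rot0 at col 1 lands with bottom-row=2; cleared 0 line(s) (total 0); column heights now [0 3 3 4], max=4
Drop 3: I rot3 at col 3 lands with bottom-row=4; cleared 0 line(s) (total 0); column heights now [0 3 3 8], max=8
Drop 4: L rot1 at col 2 lands with bottom-row=8; cleared 0 line(s) (total 0); column heights now [0 3 11 9], max=11
Drop 5: Z rot1 at col 0 lands with bottom-row=2; cleared 1 line(s) (total 1); column heights now [3 4 10 8], max=10

Answer: 1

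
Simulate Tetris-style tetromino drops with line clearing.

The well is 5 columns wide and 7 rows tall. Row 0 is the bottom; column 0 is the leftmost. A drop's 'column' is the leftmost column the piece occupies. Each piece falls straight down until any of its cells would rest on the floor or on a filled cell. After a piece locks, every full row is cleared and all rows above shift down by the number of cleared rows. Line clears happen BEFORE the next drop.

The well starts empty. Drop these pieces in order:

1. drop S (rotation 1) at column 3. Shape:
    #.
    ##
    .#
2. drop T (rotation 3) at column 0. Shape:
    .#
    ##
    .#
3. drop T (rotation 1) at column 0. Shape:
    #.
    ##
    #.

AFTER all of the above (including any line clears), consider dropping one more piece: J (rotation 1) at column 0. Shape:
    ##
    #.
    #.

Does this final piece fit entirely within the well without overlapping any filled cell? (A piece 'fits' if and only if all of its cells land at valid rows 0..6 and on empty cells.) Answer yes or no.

Drop 1: S rot1 at col 3 lands with bottom-row=0; cleared 0 line(s) (total 0); column heights now [0 0 0 3 2], max=3
Drop 2: T rot3 at col 0 lands with bottom-row=0; cleared 0 line(s) (total 0); column heights now [2 3 0 3 2], max=3
Drop 3: T rot1 at col 0 lands with bottom-row=2; cleared 0 line(s) (total 0); column heights now [5 4 0 3 2], max=5
Test piece J rot1 at col 0 (width 2): heights before test = [5 4 0 3 2]; fits = False

Answer: no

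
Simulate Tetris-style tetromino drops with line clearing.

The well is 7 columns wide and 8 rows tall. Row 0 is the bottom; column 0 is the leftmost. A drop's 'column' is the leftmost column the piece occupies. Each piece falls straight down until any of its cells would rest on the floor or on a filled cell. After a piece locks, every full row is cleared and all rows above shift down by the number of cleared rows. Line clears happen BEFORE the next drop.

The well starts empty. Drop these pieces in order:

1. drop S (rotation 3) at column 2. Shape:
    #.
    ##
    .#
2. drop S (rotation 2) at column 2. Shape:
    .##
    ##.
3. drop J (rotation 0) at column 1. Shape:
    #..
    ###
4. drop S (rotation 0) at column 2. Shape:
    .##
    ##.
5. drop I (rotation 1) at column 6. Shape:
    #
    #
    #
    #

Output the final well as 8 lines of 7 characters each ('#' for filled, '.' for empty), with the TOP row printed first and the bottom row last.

Drop 1: S rot3 at col 2 lands with bottom-row=0; cleared 0 line(s) (total 0); column heights now [0 0 3 2 0 0 0], max=3
Drop 2: S rot2 at col 2 lands with bottom-row=3; cleared 0 line(s) (total 0); column heights now [0 0 4 5 5 0 0], max=5
Drop 3: J rot0 at col 1 lands with bottom-row=5; cleared 0 line(s) (total 0); column heights now [0 7 6 6 5 0 0], max=7
Drop 4: S rot0 at col 2 lands with bottom-row=6; cleared 0 line(s) (total 0); column heights now [0 7 7 8 8 0 0], max=8
Drop 5: I rot1 at col 6 lands with bottom-row=0; cleared 0 line(s) (total 0); column heights now [0 7 7 8 8 0 4], max=8

Answer: ...##..
.###...
.###...
...##..
..##..#
..#...#
..##..#
...#..#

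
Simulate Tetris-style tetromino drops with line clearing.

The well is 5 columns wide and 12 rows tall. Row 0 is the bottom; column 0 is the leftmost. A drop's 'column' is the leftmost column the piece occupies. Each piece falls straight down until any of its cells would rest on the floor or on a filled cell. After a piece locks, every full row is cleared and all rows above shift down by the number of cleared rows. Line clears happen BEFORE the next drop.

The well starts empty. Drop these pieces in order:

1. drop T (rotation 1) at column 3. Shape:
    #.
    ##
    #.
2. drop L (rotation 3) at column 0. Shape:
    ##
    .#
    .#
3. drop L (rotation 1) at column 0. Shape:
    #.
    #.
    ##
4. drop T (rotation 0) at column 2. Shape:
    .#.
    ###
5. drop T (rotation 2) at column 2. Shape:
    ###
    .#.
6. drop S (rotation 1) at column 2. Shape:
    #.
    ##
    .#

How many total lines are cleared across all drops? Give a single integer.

Answer: 1

Derivation:
Drop 1: T rot1 at col 3 lands with bottom-row=0; cleared 0 line(s) (total 0); column heights now [0 0 0 3 2], max=3
Drop 2: L rot3 at col 0 lands with bottom-row=0; cleared 0 line(s) (total 0); column heights now [3 3 0 3 2], max=3
Drop 3: L rot1 at col 0 lands with bottom-row=3; cleared 0 line(s) (total 0); column heights now [6 4 0 3 2], max=6
Drop 4: T rot0 at col 2 lands with bottom-row=3; cleared 1 line(s) (total 1); column heights now [5 3 0 4 2], max=5
Drop 5: T rot2 at col 2 lands with bottom-row=4; cleared 0 line(s) (total 1); column heights now [5 3 6 6 6], max=6
Drop 6: S rot1 at col 2 lands with bottom-row=6; cleared 0 line(s) (total 1); column heights now [5 3 9 8 6], max=9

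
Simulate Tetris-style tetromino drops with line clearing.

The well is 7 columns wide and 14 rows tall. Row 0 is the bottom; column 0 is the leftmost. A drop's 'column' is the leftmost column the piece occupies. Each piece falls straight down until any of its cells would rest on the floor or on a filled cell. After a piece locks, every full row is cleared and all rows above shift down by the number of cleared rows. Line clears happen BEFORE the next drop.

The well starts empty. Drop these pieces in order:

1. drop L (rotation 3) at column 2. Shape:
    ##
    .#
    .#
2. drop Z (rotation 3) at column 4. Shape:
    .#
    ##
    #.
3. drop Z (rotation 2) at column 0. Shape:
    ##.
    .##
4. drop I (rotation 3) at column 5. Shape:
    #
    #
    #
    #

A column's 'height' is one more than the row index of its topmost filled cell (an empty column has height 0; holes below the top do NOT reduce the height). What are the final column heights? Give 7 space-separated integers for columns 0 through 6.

Drop 1: L rot3 at col 2 lands with bottom-row=0; cleared 0 line(s) (total 0); column heights now [0 0 3 3 0 0 0], max=3
Drop 2: Z rot3 at col 4 lands with bottom-row=0; cleared 0 line(s) (total 0); column heights now [0 0 3 3 2 3 0], max=3
Drop 3: Z rot2 at col 0 lands with bottom-row=3; cleared 0 line(s) (total 0); column heights now [5 5 4 3 2 3 0], max=5
Drop 4: I rot3 at col 5 lands with bottom-row=3; cleared 0 line(s) (total 0); column heights now [5 5 4 3 2 7 0], max=7

Answer: 5 5 4 3 2 7 0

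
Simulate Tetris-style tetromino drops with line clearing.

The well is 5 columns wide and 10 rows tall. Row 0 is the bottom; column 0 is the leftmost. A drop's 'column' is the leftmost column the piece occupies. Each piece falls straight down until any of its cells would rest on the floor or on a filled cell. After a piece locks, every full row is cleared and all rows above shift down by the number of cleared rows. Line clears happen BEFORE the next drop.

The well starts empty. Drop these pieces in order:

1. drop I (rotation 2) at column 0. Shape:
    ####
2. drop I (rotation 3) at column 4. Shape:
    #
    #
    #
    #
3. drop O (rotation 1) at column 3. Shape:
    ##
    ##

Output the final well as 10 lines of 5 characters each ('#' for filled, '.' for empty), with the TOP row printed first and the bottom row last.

Drop 1: I rot2 at col 0 lands with bottom-row=0; cleared 0 line(s) (total 0); column heights now [1 1 1 1 0], max=1
Drop 2: I rot3 at col 4 lands with bottom-row=0; cleared 1 line(s) (total 1); column heights now [0 0 0 0 3], max=3
Drop 3: O rot1 at col 3 lands with bottom-row=3; cleared 0 line(s) (total 1); column heights now [0 0 0 5 5], max=5

Answer: .....
.....
.....
.....
.....
...##
...##
....#
....#
....#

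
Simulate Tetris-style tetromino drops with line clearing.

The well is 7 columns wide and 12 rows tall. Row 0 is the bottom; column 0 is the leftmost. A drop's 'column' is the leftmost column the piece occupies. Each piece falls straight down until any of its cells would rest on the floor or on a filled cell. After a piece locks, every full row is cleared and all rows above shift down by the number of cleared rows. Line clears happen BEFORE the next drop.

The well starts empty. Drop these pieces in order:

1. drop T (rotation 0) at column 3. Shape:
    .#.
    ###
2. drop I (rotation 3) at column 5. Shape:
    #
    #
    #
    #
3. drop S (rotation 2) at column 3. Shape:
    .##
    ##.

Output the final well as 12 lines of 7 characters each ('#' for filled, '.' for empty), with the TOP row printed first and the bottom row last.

Drop 1: T rot0 at col 3 lands with bottom-row=0; cleared 0 line(s) (total 0); column heights now [0 0 0 1 2 1 0], max=2
Drop 2: I rot3 at col 5 lands with bottom-row=1; cleared 0 line(s) (total 0); column heights now [0 0 0 1 2 5 0], max=5
Drop 3: S rot2 at col 3 lands with bottom-row=4; cleared 0 line(s) (total 0); column heights now [0 0 0 5 6 6 0], max=6

Answer: .......
.......
.......
.......
.......
.......
....##.
...###.
.....#.
.....#.
....##.
...###.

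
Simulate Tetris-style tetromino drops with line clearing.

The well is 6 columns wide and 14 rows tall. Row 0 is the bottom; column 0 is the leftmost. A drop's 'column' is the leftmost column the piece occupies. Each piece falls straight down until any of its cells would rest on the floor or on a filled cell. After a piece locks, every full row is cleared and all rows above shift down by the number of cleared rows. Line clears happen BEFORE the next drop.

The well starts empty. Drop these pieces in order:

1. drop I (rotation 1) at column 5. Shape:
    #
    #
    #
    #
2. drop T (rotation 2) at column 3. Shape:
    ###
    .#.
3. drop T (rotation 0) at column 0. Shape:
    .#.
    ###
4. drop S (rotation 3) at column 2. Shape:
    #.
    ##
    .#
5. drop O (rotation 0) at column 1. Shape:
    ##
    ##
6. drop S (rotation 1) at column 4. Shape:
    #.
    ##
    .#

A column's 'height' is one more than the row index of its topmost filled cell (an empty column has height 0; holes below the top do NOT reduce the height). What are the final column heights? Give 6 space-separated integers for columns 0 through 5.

Drop 1: I rot1 at col 5 lands with bottom-row=0; cleared 0 line(s) (total 0); column heights now [0 0 0 0 0 4], max=4
Drop 2: T rot2 at col 3 lands with bottom-row=3; cleared 0 line(s) (total 0); column heights now [0 0 0 5 5 5], max=5
Drop 3: T rot0 at col 0 lands with bottom-row=0; cleared 0 line(s) (total 0); column heights now [1 2 1 5 5 5], max=5
Drop 4: S rot3 at col 2 lands with bottom-row=5; cleared 0 line(s) (total 0); column heights now [1 2 8 7 5 5], max=8
Drop 5: O rot0 at col 1 lands with bottom-row=8; cleared 0 line(s) (total 0); column heights now [1 10 10 7 5 5], max=10
Drop 6: S rot1 at col 4 lands with bottom-row=5; cleared 0 line(s) (total 0); column heights now [1 10 10 7 8 7], max=10

Answer: 1 10 10 7 8 7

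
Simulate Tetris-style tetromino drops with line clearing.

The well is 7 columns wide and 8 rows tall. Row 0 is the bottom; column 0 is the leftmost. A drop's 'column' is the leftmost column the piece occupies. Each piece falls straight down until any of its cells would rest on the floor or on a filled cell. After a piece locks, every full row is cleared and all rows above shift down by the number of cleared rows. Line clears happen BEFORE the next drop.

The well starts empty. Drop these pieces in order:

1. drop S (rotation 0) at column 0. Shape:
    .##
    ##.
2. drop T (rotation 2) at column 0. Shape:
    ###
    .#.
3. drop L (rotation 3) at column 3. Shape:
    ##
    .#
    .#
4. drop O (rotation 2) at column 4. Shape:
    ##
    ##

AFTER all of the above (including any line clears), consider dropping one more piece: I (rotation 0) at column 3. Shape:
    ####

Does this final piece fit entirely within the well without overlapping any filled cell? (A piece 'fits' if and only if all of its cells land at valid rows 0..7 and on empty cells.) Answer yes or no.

Answer: yes

Derivation:
Drop 1: S rot0 at col 0 lands with bottom-row=0; cleared 0 line(s) (total 0); column heights now [1 2 2 0 0 0 0], max=2
Drop 2: T rot2 at col 0 lands with bottom-row=2; cleared 0 line(s) (total 0); column heights now [4 4 4 0 0 0 0], max=4
Drop 3: L rot3 at col 3 lands with bottom-row=0; cleared 0 line(s) (total 0); column heights now [4 4 4 3 3 0 0], max=4
Drop 4: O rot2 at col 4 lands with bottom-row=3; cleared 0 line(s) (total 0); column heights now [4 4 4 3 5 5 0], max=5
Test piece I rot0 at col 3 (width 4): heights before test = [4 4 4 3 5 5 0]; fits = True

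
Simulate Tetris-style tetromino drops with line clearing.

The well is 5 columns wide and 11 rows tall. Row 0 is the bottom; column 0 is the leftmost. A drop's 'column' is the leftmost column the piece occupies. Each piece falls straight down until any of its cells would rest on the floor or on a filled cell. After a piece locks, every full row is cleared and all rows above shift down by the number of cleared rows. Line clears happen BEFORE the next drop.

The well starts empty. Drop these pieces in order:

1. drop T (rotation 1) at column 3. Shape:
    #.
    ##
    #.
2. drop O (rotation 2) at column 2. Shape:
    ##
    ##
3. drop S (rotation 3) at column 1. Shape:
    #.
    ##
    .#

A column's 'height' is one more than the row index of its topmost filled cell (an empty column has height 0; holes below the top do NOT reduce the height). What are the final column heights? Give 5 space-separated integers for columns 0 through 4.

Drop 1: T rot1 at col 3 lands with bottom-row=0; cleared 0 line(s) (total 0); column heights now [0 0 0 3 2], max=3
Drop 2: O rot2 at col 2 lands with bottom-row=3; cleared 0 line(s) (total 0); column heights now [0 0 5 5 2], max=5
Drop 3: S rot3 at col 1 lands with bottom-row=5; cleared 0 line(s) (total 0); column heights now [0 8 7 5 2], max=8

Answer: 0 8 7 5 2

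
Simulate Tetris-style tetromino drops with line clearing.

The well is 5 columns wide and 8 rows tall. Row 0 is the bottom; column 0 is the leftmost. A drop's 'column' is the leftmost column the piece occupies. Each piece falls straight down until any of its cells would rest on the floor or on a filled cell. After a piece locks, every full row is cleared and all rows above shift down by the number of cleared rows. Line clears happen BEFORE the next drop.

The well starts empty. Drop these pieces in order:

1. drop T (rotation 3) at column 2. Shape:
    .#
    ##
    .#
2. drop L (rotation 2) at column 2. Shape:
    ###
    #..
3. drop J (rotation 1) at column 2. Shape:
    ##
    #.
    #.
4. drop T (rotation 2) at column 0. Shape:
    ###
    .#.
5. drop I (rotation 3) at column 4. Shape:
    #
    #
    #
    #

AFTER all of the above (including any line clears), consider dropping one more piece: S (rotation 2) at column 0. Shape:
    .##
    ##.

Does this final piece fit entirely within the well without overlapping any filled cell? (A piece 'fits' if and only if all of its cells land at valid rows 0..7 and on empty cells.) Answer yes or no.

Drop 1: T rot3 at col 2 lands with bottom-row=0; cleared 0 line(s) (total 0); column heights now [0 0 2 3 0], max=3
Drop 2: L rot2 at col 2 lands with bottom-row=2; cleared 0 line(s) (total 0); column heights now [0 0 4 4 4], max=4
Drop 3: J rot1 at col 2 lands with bottom-row=4; cleared 0 line(s) (total 0); column heights now [0 0 7 7 4], max=7
Drop 4: T rot2 at col 0 lands with bottom-row=6; cleared 0 line(s) (total 0); column heights now [8 8 8 7 4], max=8
Drop 5: I rot3 at col 4 lands with bottom-row=4; cleared 0 line(s) (total 0); column heights now [8 8 8 7 8], max=8
Test piece S rot2 at col 0 (width 3): heights before test = [8 8 8 7 8]; fits = False

Answer: no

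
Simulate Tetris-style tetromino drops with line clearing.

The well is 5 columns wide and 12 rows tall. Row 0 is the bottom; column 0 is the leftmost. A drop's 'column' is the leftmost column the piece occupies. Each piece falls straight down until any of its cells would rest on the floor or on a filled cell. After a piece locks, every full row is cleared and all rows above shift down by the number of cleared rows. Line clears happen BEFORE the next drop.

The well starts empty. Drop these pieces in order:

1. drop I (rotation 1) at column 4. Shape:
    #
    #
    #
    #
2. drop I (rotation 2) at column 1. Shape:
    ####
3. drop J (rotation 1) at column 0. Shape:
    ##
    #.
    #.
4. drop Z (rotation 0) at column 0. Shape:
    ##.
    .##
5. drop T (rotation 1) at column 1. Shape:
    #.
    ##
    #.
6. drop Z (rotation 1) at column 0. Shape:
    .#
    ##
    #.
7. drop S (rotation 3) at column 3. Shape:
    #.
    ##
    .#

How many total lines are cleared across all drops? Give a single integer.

Drop 1: I rot1 at col 4 lands with bottom-row=0; cleared 0 line(s) (total 0); column heights now [0 0 0 0 4], max=4
Drop 2: I rot2 at col 1 lands with bottom-row=4; cleared 0 line(s) (total 0); column heights now [0 5 5 5 5], max=5
Drop 3: J rot1 at col 0 lands with bottom-row=3; cleared 1 line(s) (total 1); column heights now [5 5 0 0 4], max=5
Drop 4: Z rot0 at col 0 lands with bottom-row=5; cleared 0 line(s) (total 1); column heights now [7 7 6 0 4], max=7
Drop 5: T rot1 at col 1 lands with bottom-row=7; cleared 0 line(s) (total 1); column heights now [7 10 9 0 4], max=10
Drop 6: Z rot1 at col 0 lands with bottom-row=9; cleared 0 line(s) (total 1); column heights now [11 12 9 0 4], max=12
Drop 7: S rot3 at col 3 lands with bottom-row=4; cleared 0 line(s) (total 1); column heights now [11 12 9 7 6], max=12

Answer: 1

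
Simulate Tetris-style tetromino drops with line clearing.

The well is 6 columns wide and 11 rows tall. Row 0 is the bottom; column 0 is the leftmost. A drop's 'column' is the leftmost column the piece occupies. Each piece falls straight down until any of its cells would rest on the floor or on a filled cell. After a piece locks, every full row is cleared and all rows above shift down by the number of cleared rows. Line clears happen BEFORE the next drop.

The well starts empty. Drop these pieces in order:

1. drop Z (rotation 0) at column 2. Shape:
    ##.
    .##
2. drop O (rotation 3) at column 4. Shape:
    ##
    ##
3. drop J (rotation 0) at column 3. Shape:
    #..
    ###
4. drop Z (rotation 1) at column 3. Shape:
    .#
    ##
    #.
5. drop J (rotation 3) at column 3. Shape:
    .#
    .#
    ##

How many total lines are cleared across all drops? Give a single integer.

Answer: 0

Derivation:
Drop 1: Z rot0 at col 2 lands with bottom-row=0; cleared 0 line(s) (total 0); column heights now [0 0 2 2 1 0], max=2
Drop 2: O rot3 at col 4 lands with bottom-row=1; cleared 0 line(s) (total 0); column heights now [0 0 2 2 3 3], max=3
Drop 3: J rot0 at col 3 lands with bottom-row=3; cleared 0 line(s) (total 0); column heights now [0 0 2 5 4 4], max=5
Drop 4: Z rot1 at col 3 lands with bottom-row=5; cleared 0 line(s) (total 0); column heights now [0 0 2 7 8 4], max=8
Drop 5: J rot3 at col 3 lands with bottom-row=8; cleared 0 line(s) (total 0); column heights now [0 0 2 9 11 4], max=11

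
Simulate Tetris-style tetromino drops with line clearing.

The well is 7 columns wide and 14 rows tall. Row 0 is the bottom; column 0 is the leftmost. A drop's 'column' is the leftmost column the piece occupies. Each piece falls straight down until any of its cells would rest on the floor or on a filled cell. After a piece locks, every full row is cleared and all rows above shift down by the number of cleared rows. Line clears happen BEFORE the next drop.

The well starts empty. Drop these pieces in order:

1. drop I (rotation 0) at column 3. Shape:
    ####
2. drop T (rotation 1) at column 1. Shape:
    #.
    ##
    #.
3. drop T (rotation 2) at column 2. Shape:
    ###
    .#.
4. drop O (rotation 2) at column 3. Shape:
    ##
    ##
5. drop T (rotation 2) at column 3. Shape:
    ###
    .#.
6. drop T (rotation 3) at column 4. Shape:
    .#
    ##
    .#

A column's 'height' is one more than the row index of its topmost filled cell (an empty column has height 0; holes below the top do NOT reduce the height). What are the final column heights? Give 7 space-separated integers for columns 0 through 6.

Answer: 0 3 3 7 9 10 1

Derivation:
Drop 1: I rot0 at col 3 lands with bottom-row=0; cleared 0 line(s) (total 0); column heights now [0 0 0 1 1 1 1], max=1
Drop 2: T rot1 at col 1 lands with bottom-row=0; cleared 0 line(s) (total 0); column heights now [0 3 2 1 1 1 1], max=3
Drop 3: T rot2 at col 2 lands with bottom-row=1; cleared 0 line(s) (total 0); column heights now [0 3 3 3 3 1 1], max=3
Drop 4: O rot2 at col 3 lands with bottom-row=3; cleared 0 line(s) (total 0); column heights now [0 3 3 5 5 1 1], max=5
Drop 5: T rot2 at col 3 lands with bottom-row=5; cleared 0 line(s) (total 0); column heights now [0 3 3 7 7 7 1], max=7
Drop 6: T rot3 at col 4 lands with bottom-row=7; cleared 0 line(s) (total 0); column heights now [0 3 3 7 9 10 1], max=10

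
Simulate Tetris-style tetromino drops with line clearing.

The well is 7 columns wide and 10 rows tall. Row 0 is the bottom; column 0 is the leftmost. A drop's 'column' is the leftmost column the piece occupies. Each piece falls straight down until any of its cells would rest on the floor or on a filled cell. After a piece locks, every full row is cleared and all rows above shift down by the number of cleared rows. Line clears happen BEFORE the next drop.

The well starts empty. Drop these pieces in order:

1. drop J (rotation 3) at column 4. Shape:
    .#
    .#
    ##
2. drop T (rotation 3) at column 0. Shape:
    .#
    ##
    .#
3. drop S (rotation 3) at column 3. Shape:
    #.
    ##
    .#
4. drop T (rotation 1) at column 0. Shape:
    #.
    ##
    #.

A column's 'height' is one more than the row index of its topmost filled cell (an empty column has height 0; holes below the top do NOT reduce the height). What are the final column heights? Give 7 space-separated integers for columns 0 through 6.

Drop 1: J rot3 at col 4 lands with bottom-row=0; cleared 0 line(s) (total 0); column heights now [0 0 0 0 1 3 0], max=3
Drop 2: T rot3 at col 0 lands with bottom-row=0; cleared 0 line(s) (total 0); column heights now [2 3 0 0 1 3 0], max=3
Drop 3: S rot3 at col 3 lands with bottom-row=1; cleared 0 line(s) (total 0); column heights now [2 3 0 4 3 3 0], max=4
Drop 4: T rot1 at col 0 lands with bottom-row=2; cleared 0 line(s) (total 0); column heights now [5 4 0 4 3 3 0], max=5

Answer: 5 4 0 4 3 3 0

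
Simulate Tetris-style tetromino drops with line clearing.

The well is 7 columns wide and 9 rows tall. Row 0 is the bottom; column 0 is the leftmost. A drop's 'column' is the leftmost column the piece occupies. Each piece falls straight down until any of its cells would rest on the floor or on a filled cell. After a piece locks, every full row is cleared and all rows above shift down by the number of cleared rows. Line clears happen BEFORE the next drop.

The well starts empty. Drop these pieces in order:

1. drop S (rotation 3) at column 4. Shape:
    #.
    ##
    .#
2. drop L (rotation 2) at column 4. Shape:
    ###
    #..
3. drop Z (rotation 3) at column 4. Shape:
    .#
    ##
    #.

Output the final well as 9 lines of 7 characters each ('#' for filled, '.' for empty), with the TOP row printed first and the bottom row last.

Answer: .......
.....#.
....##.
....#..
....###
....#..
....#..
....##.
.....#.

Derivation:
Drop 1: S rot3 at col 4 lands with bottom-row=0; cleared 0 line(s) (total 0); column heights now [0 0 0 0 3 2 0], max=3
Drop 2: L rot2 at col 4 lands with bottom-row=3; cleared 0 line(s) (total 0); column heights now [0 0 0 0 5 5 5], max=5
Drop 3: Z rot3 at col 4 lands with bottom-row=5; cleared 0 line(s) (total 0); column heights now [0 0 0 0 7 8 5], max=8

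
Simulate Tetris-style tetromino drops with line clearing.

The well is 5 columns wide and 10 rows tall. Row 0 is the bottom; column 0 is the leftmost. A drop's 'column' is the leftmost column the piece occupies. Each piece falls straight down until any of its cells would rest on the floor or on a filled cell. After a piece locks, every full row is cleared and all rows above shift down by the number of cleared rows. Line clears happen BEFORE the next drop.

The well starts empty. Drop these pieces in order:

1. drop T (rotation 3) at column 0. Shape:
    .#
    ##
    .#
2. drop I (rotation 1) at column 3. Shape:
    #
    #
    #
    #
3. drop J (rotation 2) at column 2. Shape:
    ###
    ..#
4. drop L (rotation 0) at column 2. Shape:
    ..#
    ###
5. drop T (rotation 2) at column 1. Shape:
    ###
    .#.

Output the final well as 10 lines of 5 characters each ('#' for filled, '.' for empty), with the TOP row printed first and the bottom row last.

Drop 1: T rot3 at col 0 lands with bottom-row=0; cleared 0 line(s) (total 0); column heights now [2 3 0 0 0], max=3
Drop 2: I rot1 at col 3 lands with bottom-row=0; cleared 0 line(s) (total 0); column heights now [2 3 0 4 0], max=4
Drop 3: J rot2 at col 2 lands with bottom-row=3; cleared 0 line(s) (total 0); column heights now [2 3 5 5 5], max=5
Drop 4: L rot0 at col 2 lands with bottom-row=5; cleared 0 line(s) (total 0); column heights now [2 3 6 6 7], max=7
Drop 5: T rot2 at col 1 lands with bottom-row=6; cleared 0 line(s) (total 0); column heights now [2 8 8 8 7], max=8

Answer: .....
.....
.###.
..#.#
..###
..###
...##
.#.#.
##.#.
.#.#.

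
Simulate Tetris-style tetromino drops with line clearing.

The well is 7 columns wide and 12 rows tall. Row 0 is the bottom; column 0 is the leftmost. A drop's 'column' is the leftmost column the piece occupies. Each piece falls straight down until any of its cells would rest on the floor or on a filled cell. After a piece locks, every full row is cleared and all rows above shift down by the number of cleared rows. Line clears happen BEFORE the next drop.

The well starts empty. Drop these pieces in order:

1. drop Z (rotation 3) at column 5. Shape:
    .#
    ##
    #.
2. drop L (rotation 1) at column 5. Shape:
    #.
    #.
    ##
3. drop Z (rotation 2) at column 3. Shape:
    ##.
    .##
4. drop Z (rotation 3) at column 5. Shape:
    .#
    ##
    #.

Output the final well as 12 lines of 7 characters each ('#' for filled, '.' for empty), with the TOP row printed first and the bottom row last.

Drop 1: Z rot3 at col 5 lands with bottom-row=0; cleared 0 line(s) (total 0); column heights now [0 0 0 0 0 2 3], max=3
Drop 2: L rot1 at col 5 lands with bottom-row=3; cleared 0 line(s) (total 0); column heights now [0 0 0 0 0 6 4], max=6
Drop 3: Z rot2 at col 3 lands with bottom-row=6; cleared 0 line(s) (total 0); column heights now [0 0 0 8 8 7 4], max=8
Drop 4: Z rot3 at col 5 lands with bottom-row=7; cleared 0 line(s) (total 0); column heights now [0 0 0 8 8 9 10], max=10

Answer: .......
.......
......#
.....##
...###.
....##.
.....#.
.....#.
.....##
......#
.....##
.....#.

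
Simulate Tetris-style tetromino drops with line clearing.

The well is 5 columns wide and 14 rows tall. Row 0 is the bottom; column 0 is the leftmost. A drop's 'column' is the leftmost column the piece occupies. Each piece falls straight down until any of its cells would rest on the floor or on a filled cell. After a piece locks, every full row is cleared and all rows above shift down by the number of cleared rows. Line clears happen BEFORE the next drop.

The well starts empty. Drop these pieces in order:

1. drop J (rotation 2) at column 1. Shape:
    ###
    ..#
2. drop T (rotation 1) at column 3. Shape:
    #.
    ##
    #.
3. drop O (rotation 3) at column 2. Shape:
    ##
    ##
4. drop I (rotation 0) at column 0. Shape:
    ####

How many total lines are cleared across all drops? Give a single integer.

Answer: 0

Derivation:
Drop 1: J rot2 at col 1 lands with bottom-row=0; cleared 0 line(s) (total 0); column heights now [0 2 2 2 0], max=2
Drop 2: T rot1 at col 3 lands with bottom-row=2; cleared 0 line(s) (total 0); column heights now [0 2 2 5 4], max=5
Drop 3: O rot3 at col 2 lands with bottom-row=5; cleared 0 line(s) (total 0); column heights now [0 2 7 7 4], max=7
Drop 4: I rot0 at col 0 lands with bottom-row=7; cleared 0 line(s) (total 0); column heights now [8 8 8 8 4], max=8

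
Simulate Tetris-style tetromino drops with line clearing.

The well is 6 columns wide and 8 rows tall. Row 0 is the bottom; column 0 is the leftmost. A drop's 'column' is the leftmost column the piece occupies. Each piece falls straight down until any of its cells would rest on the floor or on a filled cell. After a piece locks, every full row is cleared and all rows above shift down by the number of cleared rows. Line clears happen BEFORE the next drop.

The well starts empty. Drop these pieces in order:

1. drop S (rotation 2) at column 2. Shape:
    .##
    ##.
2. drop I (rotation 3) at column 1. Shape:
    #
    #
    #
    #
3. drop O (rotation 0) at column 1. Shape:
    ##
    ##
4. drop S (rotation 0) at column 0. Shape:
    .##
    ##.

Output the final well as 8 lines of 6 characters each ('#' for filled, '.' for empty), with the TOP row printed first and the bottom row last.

Answer: .##...
##....
.##...
.##...
.#....
.#....
.#.##.
.###..

Derivation:
Drop 1: S rot2 at col 2 lands with bottom-row=0; cleared 0 line(s) (total 0); column heights now [0 0 1 2 2 0], max=2
Drop 2: I rot3 at col 1 lands with bottom-row=0; cleared 0 line(s) (total 0); column heights now [0 4 1 2 2 0], max=4
Drop 3: O rot0 at col 1 lands with bottom-row=4; cleared 0 line(s) (total 0); column heights now [0 6 6 2 2 0], max=6
Drop 4: S rot0 at col 0 lands with bottom-row=6; cleared 0 line(s) (total 0); column heights now [7 8 8 2 2 0], max=8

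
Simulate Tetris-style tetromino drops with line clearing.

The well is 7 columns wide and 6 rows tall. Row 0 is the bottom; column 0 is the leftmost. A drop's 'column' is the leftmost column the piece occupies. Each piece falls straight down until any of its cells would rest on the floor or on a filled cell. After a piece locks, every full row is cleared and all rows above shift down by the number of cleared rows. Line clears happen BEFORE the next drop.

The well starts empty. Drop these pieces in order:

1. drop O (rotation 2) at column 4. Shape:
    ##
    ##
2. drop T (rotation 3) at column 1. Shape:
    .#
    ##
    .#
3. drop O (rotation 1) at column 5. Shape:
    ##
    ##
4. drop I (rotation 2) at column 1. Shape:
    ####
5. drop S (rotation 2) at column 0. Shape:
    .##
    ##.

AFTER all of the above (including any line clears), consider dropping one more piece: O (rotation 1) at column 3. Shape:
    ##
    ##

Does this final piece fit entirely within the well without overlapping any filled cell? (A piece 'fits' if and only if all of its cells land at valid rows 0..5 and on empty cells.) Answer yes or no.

Answer: yes

Derivation:
Drop 1: O rot2 at col 4 lands with bottom-row=0; cleared 0 line(s) (total 0); column heights now [0 0 0 0 2 2 0], max=2
Drop 2: T rot3 at col 1 lands with bottom-row=0; cleared 0 line(s) (total 0); column heights now [0 2 3 0 2 2 0], max=3
Drop 3: O rot1 at col 5 lands with bottom-row=2; cleared 0 line(s) (total 0); column heights now [0 2 3 0 2 4 4], max=4
Drop 4: I rot2 at col 1 lands with bottom-row=3; cleared 0 line(s) (total 0); column heights now [0 4 4 4 4 4 4], max=4
Drop 5: S rot2 at col 0 lands with bottom-row=4; cleared 0 line(s) (total 0); column heights now [5 6 6 4 4 4 4], max=6
Test piece O rot1 at col 3 (width 2): heights before test = [5 6 6 4 4 4 4]; fits = True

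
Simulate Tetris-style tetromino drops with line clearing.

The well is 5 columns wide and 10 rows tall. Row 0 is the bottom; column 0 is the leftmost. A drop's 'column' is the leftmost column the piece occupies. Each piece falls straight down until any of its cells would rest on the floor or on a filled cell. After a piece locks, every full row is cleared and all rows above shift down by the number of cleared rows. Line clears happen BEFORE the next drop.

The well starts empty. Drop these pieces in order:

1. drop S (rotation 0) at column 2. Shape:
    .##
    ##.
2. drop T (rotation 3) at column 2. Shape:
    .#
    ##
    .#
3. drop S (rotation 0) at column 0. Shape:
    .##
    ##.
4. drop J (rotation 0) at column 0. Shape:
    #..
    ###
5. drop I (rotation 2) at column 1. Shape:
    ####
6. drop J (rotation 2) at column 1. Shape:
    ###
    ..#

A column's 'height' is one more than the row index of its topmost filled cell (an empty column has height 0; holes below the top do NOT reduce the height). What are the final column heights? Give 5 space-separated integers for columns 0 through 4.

Drop 1: S rot0 at col 2 lands with bottom-row=0; cleared 0 line(s) (total 0); column heights now [0 0 1 2 2], max=2
Drop 2: T rot3 at col 2 lands with bottom-row=2; cleared 0 line(s) (total 0); column heights now [0 0 4 5 2], max=5
Drop 3: S rot0 at col 0 lands with bottom-row=3; cleared 0 line(s) (total 0); column heights now [4 5 5 5 2], max=5
Drop 4: J rot0 at col 0 lands with bottom-row=5; cleared 0 line(s) (total 0); column heights now [7 6 6 5 2], max=7
Drop 5: I rot2 at col 1 lands with bottom-row=6; cleared 1 line(s) (total 1); column heights now [6 6 6 5 2], max=6
Drop 6: J rot2 at col 1 lands with bottom-row=5; cleared 0 line(s) (total 1); column heights now [6 7 7 7 2], max=7

Answer: 6 7 7 7 2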